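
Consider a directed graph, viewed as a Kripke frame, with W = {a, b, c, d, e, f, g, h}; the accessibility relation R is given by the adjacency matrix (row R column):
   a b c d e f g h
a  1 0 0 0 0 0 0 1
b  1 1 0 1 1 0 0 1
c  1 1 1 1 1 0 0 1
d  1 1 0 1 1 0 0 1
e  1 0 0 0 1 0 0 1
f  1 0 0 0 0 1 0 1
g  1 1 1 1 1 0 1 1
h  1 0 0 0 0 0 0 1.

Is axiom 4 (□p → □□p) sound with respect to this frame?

The schema 4 characterises exactly the transitive frames.
Transitive: yes — every two-step R-path is closed by a direct edge.

Yes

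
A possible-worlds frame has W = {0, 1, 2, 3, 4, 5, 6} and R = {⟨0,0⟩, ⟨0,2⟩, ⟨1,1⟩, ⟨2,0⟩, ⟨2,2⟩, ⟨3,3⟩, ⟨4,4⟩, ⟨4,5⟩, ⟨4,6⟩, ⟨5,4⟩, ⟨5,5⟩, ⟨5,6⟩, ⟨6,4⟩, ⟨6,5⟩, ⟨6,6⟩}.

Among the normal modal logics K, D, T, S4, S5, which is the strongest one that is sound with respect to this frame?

S5

Serial (axiom D): yes — every world has a successor (e.g. 0 R 0).
Reflexive (axiom T): yes — every world is R-related to itself.
Transitive (axiom 4): yes — every two-step R-path is closed by a direct edge.
Euclidean (axiom 5): yes — any two successors of a common world are R-related.
So F validates K, D, T, S4, S5. The strongest is S5.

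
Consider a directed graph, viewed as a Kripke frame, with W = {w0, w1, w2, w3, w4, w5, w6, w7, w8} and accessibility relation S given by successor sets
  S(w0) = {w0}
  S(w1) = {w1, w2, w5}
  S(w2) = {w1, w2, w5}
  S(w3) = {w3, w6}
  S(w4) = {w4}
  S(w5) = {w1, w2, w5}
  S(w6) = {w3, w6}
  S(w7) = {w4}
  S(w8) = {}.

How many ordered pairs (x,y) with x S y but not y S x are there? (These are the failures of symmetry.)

Enumerating: (w7,w4).

1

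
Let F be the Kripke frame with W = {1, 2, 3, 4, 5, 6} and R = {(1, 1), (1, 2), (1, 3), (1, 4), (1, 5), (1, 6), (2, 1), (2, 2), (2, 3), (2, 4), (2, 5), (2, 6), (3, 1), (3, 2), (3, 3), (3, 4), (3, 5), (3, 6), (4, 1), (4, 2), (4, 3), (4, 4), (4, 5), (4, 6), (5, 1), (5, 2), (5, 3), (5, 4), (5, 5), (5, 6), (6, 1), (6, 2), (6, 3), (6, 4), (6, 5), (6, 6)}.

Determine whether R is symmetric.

Symmetric: yes — every pair in R has its reverse in R.

Yes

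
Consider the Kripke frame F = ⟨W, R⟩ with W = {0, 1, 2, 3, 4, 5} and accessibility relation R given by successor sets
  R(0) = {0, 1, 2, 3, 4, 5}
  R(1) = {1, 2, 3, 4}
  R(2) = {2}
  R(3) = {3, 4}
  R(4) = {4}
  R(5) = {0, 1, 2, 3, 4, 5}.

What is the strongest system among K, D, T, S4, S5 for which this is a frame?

Serial (axiom D): yes — every world has a successor (e.g. 0 R 0).
Reflexive (axiom T): yes — every world is R-related to itself.
Transitive (axiom 4): yes — every two-step R-path is closed by a direct edge.
Euclidean (axiom 5): no — 0 R 1 and 0 R 5, but not 1 R 5.
So F validates K, D, T, S4; S5 would additionally require R to be Euclidean. The strongest is S4.

S4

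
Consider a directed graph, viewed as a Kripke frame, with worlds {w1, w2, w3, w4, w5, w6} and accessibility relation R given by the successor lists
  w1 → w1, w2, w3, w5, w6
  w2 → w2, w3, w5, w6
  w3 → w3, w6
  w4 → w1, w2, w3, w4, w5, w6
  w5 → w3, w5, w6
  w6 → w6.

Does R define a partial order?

Yes

Reflexive: yes — every world is R-related to itself.
Transitive: yes — every two-step R-path is closed by a direct edge.
Antisymmetric: yes — no distinct pair is related both ways.
So R is a partial order.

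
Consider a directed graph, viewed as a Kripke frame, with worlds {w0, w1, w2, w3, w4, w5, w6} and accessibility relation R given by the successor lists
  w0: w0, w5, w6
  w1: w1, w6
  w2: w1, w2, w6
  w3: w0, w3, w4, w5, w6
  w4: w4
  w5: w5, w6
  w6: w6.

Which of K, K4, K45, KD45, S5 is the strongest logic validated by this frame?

K4

Transitive (axiom 4): yes — every two-step R-path is closed by a direct edge.
Euclidean (axiom 5): no — w0 R w6 and w0 R w5, but not w6 R w5.
Serial (axiom D): yes — every world has a successor (e.g. w0 R w0).
Reflexive (axiom T): yes — every world is R-related to itself.
So F validates K, K4; K45 would additionally require R to be Euclidean. The strongest is K4.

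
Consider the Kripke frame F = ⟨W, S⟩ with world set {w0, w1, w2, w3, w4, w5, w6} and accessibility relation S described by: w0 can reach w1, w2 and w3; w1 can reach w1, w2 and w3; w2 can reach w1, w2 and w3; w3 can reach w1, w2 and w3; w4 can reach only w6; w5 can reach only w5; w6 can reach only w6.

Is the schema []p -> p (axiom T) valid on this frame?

No

The schema T characterises exactly the reflexive frames.
Reflexive: no — w0 is not related to itself.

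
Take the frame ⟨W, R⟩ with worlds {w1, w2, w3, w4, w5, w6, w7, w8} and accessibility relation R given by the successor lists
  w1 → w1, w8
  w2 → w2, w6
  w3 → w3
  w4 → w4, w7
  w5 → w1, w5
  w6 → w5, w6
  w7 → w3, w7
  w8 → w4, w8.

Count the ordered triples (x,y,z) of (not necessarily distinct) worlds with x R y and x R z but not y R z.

7

Enumerating: (w1,w8,w1), (w2,w6,w2), (w4,w7,w4), (w5,w1,w5), (w6,w5,w6), (w7,w3,w7), (w8,w4,w8).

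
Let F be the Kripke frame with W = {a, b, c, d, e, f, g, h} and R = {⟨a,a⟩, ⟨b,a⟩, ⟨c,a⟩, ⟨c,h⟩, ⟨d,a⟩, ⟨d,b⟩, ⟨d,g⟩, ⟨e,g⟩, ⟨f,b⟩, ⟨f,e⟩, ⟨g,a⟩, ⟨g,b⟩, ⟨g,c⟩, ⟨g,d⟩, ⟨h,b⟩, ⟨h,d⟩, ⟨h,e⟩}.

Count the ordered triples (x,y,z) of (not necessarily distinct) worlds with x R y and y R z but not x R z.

Enumerating: (c,h,b), (c,h,d), (c,h,e), (d,g,c), (d,g,d), (e,g,a), (e,g,b), (e,g,c), (e,g,d), (f,b,a), (f,e,g), (g,c,h), (g,d,g), (h,b,a), (h,d,a), (h,d,g), (h,e,g).

17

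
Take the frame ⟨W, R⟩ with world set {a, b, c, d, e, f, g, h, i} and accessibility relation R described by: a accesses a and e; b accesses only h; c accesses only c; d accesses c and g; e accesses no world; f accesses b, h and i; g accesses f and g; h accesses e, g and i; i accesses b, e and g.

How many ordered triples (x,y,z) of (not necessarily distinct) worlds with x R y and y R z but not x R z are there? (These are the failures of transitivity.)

15

Enumerating: (b,h,e), (b,h,g), (b,h,i), (d,g,f), (f,h,e), (f,h,g), (f,i,e), (f,i,g), (g,f,b), (g,f,h), (g,f,i), (h,g,f), (h,i,b), (i,b,h), (i,g,f).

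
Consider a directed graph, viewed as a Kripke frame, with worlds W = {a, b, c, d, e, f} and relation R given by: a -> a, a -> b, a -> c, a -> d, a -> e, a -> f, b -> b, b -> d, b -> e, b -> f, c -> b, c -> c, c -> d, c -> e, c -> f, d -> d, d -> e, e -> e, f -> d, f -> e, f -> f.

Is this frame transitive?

Transitive: yes — every two-step R-path is closed by a direct edge.

Yes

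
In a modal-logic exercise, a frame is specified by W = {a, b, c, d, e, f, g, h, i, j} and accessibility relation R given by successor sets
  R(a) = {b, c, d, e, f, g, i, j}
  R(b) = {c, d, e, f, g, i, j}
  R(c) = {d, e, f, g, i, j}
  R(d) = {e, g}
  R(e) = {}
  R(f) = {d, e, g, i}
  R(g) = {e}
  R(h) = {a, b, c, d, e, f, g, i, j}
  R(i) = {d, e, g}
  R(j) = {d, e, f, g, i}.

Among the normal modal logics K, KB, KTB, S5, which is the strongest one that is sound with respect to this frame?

Symmetric (axiom B): no — a R b but not b R a.
Reflexive (axiom T): no — a is not related to itself.
Euclidean (axiom 5): no — a R c and a R b, but not c R b.
So F validates K; KB would additionally require R to be symmetric. The strongest is K.

K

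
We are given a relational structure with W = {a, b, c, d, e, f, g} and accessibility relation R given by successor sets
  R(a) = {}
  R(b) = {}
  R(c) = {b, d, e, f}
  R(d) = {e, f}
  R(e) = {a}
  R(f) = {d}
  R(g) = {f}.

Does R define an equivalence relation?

Reflexive: no — a is not related to itself.
Symmetric: no — c R b but not b R c.
Transitive: no — c R e and e R a, but not c R a.
So R is not an equivalence relation.

No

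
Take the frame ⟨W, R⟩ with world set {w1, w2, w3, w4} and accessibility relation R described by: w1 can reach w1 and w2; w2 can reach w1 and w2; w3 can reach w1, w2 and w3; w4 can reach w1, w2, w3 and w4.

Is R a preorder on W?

Reflexive: yes — every world is R-related to itself.
Transitive: yes — every two-step R-path is closed by a direct edge.
So R is a preorder.

Yes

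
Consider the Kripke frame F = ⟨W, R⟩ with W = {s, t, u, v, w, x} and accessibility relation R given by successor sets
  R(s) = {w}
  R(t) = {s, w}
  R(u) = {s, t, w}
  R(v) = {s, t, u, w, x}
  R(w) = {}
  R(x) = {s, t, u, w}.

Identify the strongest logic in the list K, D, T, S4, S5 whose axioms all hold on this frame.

Serial (axiom D): no — w has no R-successor.
Reflexive (axiom T): no — s is not related to itself.
Transitive (axiom 4): yes — every two-step R-path is closed by a direct edge.
Euclidean (axiom 5): no — t R w and t R s, but not w R s.
So F validates K; D would additionally require R to be serial. The strongest is K.

K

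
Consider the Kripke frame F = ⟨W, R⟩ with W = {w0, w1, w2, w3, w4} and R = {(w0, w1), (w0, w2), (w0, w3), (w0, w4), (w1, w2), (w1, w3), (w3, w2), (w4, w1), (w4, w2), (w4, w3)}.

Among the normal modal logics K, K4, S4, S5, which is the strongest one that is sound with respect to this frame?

Transitive (axiom 4): yes — every two-step R-path is closed by a direct edge.
Reflexive (axiom T): no — w0 is not related to itself.
Euclidean (axiom 5): no — w0 R w1 and w0 R w4, but not w1 R w4.
So F validates K, K4; S4 would additionally require R to be reflexive. The strongest is K4.

K4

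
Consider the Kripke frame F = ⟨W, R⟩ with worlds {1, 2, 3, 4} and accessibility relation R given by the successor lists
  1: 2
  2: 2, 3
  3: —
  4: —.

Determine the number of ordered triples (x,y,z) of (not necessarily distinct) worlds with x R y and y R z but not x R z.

1

Enumerating: (1,2,3).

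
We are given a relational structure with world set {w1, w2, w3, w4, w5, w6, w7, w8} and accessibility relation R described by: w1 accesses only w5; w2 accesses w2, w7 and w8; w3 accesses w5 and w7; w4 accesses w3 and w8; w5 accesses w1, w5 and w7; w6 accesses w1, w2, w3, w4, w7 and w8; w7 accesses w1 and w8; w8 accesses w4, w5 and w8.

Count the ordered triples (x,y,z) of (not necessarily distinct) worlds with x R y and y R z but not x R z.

Enumerating: (w1,w5,w1), (w1,w5,w7), (w2,w7,w1), (w2,w8,w4), (w2,w8,w5), (w3,w5,w1), (w3,w7,w1), (w3,w7,w8), (w4,w3,w5), (w4,w3,w7), (w4,w8,w4), (w4,w8,w5), … and 10 more.
Total: 22.

22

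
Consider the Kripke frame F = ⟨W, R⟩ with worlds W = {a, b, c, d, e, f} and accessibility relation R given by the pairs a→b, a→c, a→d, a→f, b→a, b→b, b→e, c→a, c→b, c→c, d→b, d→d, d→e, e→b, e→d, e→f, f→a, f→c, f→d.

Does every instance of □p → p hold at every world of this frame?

The schema T characterises exactly the reflexive frames.
Reflexive: no — a is not related to itself.

No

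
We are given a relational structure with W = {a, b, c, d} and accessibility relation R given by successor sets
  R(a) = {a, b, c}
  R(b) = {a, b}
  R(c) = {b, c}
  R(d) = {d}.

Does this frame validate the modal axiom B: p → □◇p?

Axiom B corresponds to the accessibility relation being symmetric.
Symmetric: no — a R c but not c R a.

No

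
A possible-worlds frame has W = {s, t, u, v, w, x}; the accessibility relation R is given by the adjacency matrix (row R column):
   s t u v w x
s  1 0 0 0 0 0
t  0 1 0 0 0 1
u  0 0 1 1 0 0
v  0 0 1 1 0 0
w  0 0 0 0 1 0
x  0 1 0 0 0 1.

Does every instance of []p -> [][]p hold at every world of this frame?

The schema 4 characterises exactly the transitive frames.
Transitive: yes — every two-step R-path is closed by a direct edge.

Yes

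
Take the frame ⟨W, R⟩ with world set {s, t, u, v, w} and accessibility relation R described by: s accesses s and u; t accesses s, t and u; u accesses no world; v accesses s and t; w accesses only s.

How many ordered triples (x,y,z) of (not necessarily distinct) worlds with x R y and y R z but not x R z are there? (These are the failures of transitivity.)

3

Enumerating: (v,s,u), (v,t,u), (w,s,u).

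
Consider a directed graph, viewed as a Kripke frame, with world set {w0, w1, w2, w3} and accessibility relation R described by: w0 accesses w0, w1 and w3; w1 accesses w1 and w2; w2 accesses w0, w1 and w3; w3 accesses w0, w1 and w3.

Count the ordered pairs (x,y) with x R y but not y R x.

Enumerating: (w0,w1), (w2,w0), (w2,w3), (w3,w1).

4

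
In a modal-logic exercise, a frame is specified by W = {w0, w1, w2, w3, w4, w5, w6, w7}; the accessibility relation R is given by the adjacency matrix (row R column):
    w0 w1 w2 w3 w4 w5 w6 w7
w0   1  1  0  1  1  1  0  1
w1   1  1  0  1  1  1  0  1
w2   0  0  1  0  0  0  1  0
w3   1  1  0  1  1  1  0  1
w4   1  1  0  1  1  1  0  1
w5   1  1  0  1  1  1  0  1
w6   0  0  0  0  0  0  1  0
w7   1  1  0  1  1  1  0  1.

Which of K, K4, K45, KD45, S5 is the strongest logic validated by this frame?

K4

Transitive (axiom 4): yes — every two-step R-path is closed by a direct edge.
Euclidean (axiom 5): no — w2 R w6 and w2 R w2, but not w6 R w2.
Serial (axiom D): yes — every world has a successor (e.g. w0 R w0).
Reflexive (axiom T): yes — every world is R-related to itself.
So F validates K, K4; K45 would additionally require R to be Euclidean. The strongest is K4.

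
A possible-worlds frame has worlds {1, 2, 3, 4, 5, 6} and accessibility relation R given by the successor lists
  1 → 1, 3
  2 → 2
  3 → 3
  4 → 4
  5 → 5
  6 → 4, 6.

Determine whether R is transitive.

Transitive: yes — every two-step R-path is closed by a direct edge.

Yes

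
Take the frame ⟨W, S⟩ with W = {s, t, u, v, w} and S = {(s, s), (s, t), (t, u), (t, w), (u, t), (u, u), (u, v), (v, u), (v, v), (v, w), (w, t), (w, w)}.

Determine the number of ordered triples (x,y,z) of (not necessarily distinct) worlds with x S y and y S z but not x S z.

10

Enumerating: (s,t,u), (s,t,w), (t,u,t), (t,u,v), (t,w,t), (u,t,w), (u,v,w), (v,u,t), (v,w,t), (w,t,u).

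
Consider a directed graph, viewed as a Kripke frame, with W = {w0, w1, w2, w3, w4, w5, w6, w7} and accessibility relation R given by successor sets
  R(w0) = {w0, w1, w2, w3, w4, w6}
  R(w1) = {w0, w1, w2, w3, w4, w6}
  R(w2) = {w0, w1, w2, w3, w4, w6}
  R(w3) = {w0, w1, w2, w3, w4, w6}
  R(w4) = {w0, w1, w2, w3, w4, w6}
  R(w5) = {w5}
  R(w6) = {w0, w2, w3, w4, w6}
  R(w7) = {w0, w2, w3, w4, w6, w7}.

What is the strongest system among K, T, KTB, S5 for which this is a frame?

T

Reflexive (axiom T): yes — every world is R-related to itself.
Symmetric (axiom B): no — w1 R w6 but not w6 R w1.
Euclidean (axiom 5): no — w0 R w6 and w0 R w1, but not w6 R w1.
So F validates K, T; KTB would additionally require R to be symmetric. The strongest is T.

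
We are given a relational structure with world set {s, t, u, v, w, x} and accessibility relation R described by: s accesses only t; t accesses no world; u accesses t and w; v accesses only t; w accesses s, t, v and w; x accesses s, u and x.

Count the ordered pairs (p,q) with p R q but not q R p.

Enumerating: (s,t), (u,t), (u,w), (v,t), (w,s), (w,t), (w,v), (x,s), (x,u).

9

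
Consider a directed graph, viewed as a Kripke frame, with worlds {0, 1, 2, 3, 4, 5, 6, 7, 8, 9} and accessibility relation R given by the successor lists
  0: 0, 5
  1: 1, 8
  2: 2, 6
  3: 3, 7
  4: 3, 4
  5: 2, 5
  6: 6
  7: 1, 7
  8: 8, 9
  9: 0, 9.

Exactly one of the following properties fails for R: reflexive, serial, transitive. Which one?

Reflexive: yes — every world is R-related to itself.
Serial: yes — every world has a successor (e.g. 0 R 0).
Transitive: no — 0 R 5 and 5 R 2, but not 0 R 2.
Only transitive fails.

transitive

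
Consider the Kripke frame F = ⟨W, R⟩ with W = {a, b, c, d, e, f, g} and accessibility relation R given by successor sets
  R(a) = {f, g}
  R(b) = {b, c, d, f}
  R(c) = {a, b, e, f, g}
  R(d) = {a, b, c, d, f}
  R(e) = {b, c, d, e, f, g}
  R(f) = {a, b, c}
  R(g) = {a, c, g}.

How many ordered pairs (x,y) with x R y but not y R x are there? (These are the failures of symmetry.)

Enumerating: (c,a), (d,a), (d,c), (d,f), (e,b), (e,d), (e,f), (e,g).

8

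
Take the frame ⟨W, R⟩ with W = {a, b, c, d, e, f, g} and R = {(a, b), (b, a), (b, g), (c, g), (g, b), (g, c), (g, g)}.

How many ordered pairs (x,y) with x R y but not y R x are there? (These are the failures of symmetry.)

R is symmetric; there are no such tuples.

0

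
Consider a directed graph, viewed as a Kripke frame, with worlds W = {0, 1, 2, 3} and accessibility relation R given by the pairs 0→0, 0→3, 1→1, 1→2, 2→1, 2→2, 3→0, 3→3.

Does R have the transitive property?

Yes

Transitive: yes — every two-step R-path is closed by a direct edge.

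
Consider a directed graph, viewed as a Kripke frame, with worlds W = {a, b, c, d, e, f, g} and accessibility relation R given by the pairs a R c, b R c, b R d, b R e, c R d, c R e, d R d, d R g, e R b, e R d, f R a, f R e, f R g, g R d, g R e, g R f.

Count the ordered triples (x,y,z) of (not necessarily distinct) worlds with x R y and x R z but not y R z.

25

Enumerating: (a,c,c), (b,c,c), (b,d,c), (b,d,e), (b,e,c), (b,e,e), (c,d,e), (c,e,e), (d,g,g), (e,b,b), (e,d,b), (f,a,a), … and 13 more.
Total: 25.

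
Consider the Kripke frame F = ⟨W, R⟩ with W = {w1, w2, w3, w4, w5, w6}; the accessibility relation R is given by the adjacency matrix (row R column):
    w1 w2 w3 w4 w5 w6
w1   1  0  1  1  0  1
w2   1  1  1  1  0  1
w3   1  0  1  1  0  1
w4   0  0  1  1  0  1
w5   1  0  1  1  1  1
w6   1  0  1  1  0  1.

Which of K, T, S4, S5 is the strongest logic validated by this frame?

T

Reflexive (axiom T): yes — every world is R-related to itself.
Transitive (axiom 4): no — w4 R w3 and w3 R w1, but not w4 R w1.
Euclidean (axiom 5): no — w2 R w4 and w2 R w1, but not w4 R w1.
So F validates K, T; S4 would additionally require R to be transitive. The strongest is T.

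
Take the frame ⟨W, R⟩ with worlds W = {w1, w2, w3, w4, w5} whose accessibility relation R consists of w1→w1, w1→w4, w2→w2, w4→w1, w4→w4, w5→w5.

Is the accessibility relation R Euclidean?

Euclidean: yes — any two successors of a common world are R-related.

Yes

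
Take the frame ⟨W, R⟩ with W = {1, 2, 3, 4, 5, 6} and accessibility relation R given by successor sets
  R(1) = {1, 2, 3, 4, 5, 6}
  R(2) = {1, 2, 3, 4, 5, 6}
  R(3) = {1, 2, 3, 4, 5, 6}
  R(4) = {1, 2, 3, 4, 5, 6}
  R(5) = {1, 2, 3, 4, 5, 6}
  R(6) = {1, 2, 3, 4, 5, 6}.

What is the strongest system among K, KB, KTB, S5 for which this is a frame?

Symmetric (axiom B): yes — every pair in R has its reverse in R.
Reflexive (axiom T): yes — every world is R-related to itself.
Euclidean (axiom 5): yes — any two successors of a common world are R-related.
So F validates K, KB, KTB, S5. The strongest is S5.

S5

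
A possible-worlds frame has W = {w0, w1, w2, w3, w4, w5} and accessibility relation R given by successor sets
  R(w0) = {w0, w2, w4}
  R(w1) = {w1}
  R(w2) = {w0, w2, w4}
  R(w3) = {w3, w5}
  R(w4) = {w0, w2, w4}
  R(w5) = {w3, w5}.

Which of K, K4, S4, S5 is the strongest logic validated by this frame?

S5

Transitive (axiom 4): yes — every two-step R-path is closed by a direct edge.
Reflexive (axiom T): yes — every world is R-related to itself.
Euclidean (axiom 5): yes — any two successors of a common world are R-related.
So F validates K, K4, S4, S5. The strongest is S5.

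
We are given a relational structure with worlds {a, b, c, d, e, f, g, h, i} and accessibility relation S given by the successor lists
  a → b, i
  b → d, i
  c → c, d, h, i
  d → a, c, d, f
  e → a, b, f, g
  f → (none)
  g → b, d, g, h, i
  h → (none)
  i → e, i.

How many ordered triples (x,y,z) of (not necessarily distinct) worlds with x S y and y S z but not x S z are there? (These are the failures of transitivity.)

Enumerating: (a,b,d), (a,i,e), (b,d,a), (b,d,c), (b,d,f), (b,i,e), (c,d,a), (c,d,f), (c,i,e), (d,a,b), (d,a,i), (d,c,h), … and 15 more.
Total: 27.

27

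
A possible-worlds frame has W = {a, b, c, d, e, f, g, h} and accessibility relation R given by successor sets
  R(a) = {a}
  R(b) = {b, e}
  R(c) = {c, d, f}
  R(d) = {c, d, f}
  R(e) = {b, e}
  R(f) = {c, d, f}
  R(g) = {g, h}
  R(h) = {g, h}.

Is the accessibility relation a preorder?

Reflexive: yes — every world is R-related to itself.
Transitive: yes — every two-step R-path is closed by a direct edge.
So R is a preorder.

Yes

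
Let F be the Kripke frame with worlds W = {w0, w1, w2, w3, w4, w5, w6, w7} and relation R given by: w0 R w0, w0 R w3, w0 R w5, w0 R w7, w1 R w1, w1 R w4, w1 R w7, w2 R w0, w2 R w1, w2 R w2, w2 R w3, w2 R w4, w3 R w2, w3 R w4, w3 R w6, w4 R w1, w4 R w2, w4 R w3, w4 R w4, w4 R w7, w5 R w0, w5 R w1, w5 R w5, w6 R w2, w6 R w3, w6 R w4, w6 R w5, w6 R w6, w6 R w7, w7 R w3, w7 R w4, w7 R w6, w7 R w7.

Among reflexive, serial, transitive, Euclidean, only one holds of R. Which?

Reflexive: no — w3 is not related to itself.
Serial: yes — every world has a successor (e.g. w0 R w0).
Transitive: no — w0 R w3 and w3 R w2, but not w0 R w2.
Euclidean: no — w0 R w3 and w0 R w5, but not w3 R w5.
Only serial holds.

serial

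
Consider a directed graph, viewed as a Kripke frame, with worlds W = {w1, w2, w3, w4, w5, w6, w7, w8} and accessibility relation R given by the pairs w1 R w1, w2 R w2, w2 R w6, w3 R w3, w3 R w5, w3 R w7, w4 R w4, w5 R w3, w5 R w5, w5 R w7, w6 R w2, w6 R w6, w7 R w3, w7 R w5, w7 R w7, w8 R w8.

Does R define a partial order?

Reflexive: yes — every world is R-related to itself.
Transitive: yes — every two-step R-path is closed by a direct edge.
Antisymmetric: no — w2 R w6 and w6 R w2 with w2 ≠ w6.
So R is not a partial order.

No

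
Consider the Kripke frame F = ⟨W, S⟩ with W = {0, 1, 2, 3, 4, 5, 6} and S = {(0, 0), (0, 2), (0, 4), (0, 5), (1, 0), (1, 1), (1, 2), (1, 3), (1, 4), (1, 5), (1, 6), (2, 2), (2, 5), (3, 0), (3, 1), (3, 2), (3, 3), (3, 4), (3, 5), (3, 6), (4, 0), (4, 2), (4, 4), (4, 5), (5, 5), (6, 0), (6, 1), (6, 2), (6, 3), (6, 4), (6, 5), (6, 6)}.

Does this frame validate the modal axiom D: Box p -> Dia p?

Yes

By correspondence theory, D is valid on a frame iff S is serial.
Serial: yes — every world has a successor (e.g. 0 S 0).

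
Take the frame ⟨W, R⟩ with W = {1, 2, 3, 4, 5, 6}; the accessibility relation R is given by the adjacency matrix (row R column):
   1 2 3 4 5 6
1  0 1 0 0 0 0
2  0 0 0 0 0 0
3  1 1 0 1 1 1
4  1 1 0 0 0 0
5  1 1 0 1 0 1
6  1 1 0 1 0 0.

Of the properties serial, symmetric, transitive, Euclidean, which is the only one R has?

transitive

Serial: no — 2 has no R-successor.
Symmetric: no — 1 R 2 but not 2 R 1.
Transitive: yes — every two-step R-path is closed by a direct edge.
Euclidean: no — 3 R 1 and 3 R 4, but not 1 R 4.
Only transitive holds.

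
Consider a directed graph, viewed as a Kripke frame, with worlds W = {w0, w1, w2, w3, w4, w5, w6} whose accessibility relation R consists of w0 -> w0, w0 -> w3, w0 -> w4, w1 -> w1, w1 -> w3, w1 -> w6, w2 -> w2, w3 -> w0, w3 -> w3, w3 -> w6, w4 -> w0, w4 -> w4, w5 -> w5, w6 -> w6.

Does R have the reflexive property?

Yes

Reflexive: yes — every world is R-related to itself.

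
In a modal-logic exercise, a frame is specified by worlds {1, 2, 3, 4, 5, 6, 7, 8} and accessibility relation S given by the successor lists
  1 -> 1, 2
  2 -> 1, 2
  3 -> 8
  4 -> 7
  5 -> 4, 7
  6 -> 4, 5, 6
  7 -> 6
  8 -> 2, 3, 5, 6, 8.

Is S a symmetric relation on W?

No

Symmetric: no — 4 S 7 but not 7 S 4.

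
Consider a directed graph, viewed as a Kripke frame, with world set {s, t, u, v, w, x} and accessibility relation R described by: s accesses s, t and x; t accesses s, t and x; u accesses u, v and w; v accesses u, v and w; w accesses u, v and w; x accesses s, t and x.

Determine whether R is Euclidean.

Yes

Euclidean: yes — any two successors of a common world are R-related.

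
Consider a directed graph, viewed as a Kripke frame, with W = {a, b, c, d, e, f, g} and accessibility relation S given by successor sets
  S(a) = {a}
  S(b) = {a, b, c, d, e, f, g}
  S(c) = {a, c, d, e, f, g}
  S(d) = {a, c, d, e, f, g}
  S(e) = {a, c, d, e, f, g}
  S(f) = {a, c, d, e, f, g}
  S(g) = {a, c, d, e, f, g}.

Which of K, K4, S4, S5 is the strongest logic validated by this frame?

Transitive (axiom 4): yes — every two-step S-path is closed by a direct edge.
Reflexive (axiom T): yes — every world is S-related to itself.
Euclidean (axiom 5): no — b S a and b S c, but not a S c.
So F validates K, K4, S4; S5 would additionally require S to be Euclidean. The strongest is S4.

S4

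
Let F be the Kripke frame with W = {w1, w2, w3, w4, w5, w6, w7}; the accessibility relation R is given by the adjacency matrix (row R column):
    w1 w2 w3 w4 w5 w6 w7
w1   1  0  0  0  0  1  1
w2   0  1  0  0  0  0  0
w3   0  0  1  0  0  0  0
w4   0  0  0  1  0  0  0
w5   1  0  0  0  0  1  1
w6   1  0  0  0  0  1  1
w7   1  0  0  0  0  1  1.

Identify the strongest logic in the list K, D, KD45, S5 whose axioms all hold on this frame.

KD45

Serial (axiom D): yes — every world has a successor (e.g. w1 R w1).
Euclidean (axiom 5): yes — any two successors of a common world are R-related.
Transitive (axiom 4): yes — every two-step R-path is closed by a direct edge.
Reflexive (axiom T): no — w5 is not related to itself.
So F validates K, D, KD45; S5 would additionally require R to be reflexive. The strongest is KD45.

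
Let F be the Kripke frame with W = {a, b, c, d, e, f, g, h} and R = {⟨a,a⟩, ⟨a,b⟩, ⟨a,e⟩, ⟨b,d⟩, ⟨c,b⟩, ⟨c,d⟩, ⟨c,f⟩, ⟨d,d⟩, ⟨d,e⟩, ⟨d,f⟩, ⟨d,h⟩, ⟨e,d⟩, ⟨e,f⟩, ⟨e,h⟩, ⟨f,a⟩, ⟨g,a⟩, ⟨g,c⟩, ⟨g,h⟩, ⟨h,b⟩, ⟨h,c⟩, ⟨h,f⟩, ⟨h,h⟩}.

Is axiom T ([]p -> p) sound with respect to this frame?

Axiom T corresponds to the accessibility relation being reflexive.
Reflexive: no — b is not related to itself.

No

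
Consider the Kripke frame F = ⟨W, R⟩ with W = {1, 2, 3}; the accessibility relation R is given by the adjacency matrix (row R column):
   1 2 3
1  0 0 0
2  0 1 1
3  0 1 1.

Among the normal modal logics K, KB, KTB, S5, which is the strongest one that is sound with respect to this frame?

Symmetric (axiom B): yes — every pair in R has its reverse in R.
Reflexive (axiom T): no — 1 is not related to itself.
Euclidean (axiom 5): yes — any two successors of a common world are R-related.
So F validates K, KB; KTB would additionally require R to be reflexive. The strongest is KB.

KB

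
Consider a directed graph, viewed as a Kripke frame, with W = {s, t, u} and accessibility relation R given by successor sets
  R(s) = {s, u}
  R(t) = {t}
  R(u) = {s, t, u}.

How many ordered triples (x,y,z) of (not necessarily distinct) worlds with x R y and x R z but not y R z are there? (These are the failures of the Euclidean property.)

3

Enumerating: (u,s,t), (u,t,s), (u,t,u).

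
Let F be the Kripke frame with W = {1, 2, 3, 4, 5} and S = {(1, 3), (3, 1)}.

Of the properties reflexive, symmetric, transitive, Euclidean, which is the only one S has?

Reflexive: no — 1 is not related to itself.
Symmetric: yes — every pair in S has its reverse in S.
Transitive: no — 1 S 3 and 3 S 1, but not 1 S 1.
Euclidean: no — 1 S 3 and 1 S 3, but not 3 S 3.
Only symmetric holds.

symmetric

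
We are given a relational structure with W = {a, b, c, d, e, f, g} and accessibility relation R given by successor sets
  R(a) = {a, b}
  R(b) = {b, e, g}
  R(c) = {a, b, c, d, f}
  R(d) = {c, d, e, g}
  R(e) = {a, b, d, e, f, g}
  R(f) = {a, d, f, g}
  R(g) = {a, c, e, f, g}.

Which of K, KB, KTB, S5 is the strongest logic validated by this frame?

K

Symmetric (axiom B): no — a R b but not b R a.
Reflexive (axiom T): yes — every world is R-related to itself.
Euclidean (axiom 5): no — c R a and c R d, but not a R d.
So F validates K; KB would additionally require R to be symmetric. The strongest is K.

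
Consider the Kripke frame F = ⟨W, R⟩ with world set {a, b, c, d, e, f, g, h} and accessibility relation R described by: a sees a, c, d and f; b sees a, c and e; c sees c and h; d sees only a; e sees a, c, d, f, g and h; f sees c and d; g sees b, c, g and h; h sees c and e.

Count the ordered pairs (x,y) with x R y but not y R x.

Enumerating: (a,c), (a,f), (b,a), (b,c), (b,e), (e,a), (e,c), (e,d), (e,f), (e,g), (f,c), (f,d), (g,b), (g,c), (g,h).

15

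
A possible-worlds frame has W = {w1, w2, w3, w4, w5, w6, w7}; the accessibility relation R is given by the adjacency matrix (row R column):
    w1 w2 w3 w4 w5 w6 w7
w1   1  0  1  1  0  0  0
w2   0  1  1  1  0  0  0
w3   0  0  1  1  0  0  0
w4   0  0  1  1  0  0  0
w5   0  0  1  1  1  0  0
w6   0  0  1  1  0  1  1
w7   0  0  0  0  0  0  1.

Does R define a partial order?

Reflexive: yes — every world is R-related to itself.
Transitive: yes — every two-step R-path is closed by a direct edge.
Antisymmetric: no — w3 R w4 and w4 R w3 with w3 ≠ w4.
So R is not a partial order.

No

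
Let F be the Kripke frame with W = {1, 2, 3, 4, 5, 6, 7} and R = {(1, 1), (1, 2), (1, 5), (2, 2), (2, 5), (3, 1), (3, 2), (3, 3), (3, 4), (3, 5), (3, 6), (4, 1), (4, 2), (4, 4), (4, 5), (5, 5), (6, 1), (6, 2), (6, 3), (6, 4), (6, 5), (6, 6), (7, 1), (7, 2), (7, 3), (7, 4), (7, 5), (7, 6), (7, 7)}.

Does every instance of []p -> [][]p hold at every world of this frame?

Yes

By correspondence theory, 4 is valid on a frame iff R is transitive.
Transitive: yes — every two-step R-path is closed by a direct edge.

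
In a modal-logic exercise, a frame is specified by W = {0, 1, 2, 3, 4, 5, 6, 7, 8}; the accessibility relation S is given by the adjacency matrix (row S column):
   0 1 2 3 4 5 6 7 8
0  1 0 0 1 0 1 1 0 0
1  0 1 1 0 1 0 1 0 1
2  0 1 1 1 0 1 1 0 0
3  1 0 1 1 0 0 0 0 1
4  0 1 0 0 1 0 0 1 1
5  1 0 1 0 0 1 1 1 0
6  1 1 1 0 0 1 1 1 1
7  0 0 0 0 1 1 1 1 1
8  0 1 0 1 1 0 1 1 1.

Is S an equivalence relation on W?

No

Reflexive: yes — every world is S-related to itself.
Symmetric: yes — every pair in S has its reverse in S.
Transitive: no — 0 S 3 and 3 S 2, but not 0 S 2.
So S is not an equivalence relation.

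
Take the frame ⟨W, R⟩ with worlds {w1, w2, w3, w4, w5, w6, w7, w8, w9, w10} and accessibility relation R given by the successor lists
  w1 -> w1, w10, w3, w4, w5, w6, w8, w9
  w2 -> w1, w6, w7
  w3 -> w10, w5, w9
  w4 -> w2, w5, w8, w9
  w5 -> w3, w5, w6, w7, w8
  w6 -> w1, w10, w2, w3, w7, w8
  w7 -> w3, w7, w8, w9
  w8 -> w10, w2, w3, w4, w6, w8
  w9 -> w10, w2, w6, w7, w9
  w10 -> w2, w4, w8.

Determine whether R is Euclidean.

Euclidean: no — w1 R w10 and w1 R w3, but not w10 R w3.

No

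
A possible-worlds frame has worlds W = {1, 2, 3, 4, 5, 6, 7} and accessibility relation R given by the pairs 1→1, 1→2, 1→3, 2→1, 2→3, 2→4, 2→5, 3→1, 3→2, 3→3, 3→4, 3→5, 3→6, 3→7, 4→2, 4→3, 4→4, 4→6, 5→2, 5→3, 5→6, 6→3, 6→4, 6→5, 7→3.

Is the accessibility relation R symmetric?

Symmetric: yes — every pair in R has its reverse in R.

Yes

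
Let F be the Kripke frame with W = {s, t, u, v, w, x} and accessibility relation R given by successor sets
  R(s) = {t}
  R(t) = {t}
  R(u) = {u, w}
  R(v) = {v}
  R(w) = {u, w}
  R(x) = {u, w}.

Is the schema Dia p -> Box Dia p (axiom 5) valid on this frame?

Yes

The schema 5 characterises exactly the Euclidean frames.
Euclidean: yes — any two successors of a common world are R-related.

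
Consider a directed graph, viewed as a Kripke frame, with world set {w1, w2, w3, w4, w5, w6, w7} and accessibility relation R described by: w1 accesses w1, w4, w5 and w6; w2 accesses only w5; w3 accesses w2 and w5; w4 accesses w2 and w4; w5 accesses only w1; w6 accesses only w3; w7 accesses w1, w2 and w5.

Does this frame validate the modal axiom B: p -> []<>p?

No

The schema B characterises exactly the symmetric frames.
Symmetric: no — w1 R w4 but not w4 R w1.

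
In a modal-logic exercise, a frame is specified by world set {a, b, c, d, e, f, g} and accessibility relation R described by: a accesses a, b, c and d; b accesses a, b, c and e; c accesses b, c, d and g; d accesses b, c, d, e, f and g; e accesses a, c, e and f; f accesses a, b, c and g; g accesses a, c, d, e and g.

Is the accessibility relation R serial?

Yes

Serial: yes — every world has a successor (e.g. a R a).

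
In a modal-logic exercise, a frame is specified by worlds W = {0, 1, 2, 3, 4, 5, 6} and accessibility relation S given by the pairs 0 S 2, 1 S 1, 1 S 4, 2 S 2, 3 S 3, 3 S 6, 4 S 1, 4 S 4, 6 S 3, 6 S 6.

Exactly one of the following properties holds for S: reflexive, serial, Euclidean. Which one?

Reflexive: no — 0 is not related to itself.
Serial: no — 5 has no S-successor.
Euclidean: yes — any two successors of a common world are S-related.
Only Euclidean holds.

Euclidean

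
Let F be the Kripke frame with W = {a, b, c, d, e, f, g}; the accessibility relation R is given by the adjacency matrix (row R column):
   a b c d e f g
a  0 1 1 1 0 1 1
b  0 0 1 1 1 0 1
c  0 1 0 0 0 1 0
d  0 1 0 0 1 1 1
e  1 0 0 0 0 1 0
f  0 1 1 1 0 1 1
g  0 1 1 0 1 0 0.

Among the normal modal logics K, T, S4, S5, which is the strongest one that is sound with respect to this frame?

Reflexive (axiom T): no — a is not related to itself.
Transitive (axiom 4): no — a R b and b R e, but not a R e.
Euclidean (axiom 5): no — a R b and a R f, but not b R f.
So F validates K; T would additionally require R to be reflexive. The strongest is K.

K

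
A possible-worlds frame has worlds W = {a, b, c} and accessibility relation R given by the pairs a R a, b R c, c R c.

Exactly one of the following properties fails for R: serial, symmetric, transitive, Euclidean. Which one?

symmetric

Serial: yes — every world has a successor (e.g. a R a).
Symmetric: no — b R c but not c R b.
Transitive: yes — every two-step R-path is closed by a direct edge.
Euclidean: yes — any two successors of a common world are R-related.
Only symmetric fails.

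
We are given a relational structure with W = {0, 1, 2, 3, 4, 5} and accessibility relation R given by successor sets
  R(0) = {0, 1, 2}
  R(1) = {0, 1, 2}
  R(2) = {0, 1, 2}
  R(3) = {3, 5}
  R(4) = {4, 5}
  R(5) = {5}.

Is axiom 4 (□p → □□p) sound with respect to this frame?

Axiom 4 corresponds to the accessibility relation being transitive.
Transitive: yes — every two-step R-path is closed by a direct edge.

Yes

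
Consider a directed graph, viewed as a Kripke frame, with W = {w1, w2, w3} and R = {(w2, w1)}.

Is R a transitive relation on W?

Transitive: yes — every two-step R-path is closed by a direct edge.

Yes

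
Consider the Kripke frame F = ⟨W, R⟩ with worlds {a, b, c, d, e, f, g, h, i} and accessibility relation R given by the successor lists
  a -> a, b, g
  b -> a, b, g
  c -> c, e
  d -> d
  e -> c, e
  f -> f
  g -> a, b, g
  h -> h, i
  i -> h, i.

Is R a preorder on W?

Yes

Reflexive: yes — every world is R-related to itself.
Transitive: yes — every two-step R-path is closed by a direct edge.
So R is a preorder.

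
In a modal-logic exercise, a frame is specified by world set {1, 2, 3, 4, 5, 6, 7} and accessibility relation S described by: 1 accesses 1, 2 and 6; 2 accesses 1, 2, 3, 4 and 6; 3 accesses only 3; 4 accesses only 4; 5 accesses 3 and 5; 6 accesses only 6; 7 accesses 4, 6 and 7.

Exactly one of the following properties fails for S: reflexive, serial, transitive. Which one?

transitive

Reflexive: yes — every world is S-related to itself.
Serial: yes — every world has a successor (e.g. 1 S 1).
Transitive: no — 1 S 2 and 2 S 3, but not 1 S 3.
Only transitive fails.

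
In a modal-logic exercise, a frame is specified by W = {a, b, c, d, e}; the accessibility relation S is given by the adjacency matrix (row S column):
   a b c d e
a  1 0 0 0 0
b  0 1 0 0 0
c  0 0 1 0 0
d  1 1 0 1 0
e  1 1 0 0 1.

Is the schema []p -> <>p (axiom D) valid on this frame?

Yes

Axiom D corresponds to the accessibility relation being serial.
Serial: yes — every world has a successor (e.g. a S a).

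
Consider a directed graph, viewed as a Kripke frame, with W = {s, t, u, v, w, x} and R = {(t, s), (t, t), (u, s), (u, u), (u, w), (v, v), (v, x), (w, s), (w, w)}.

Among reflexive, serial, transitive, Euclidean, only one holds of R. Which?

Reflexive: no — s is not related to itself.
Serial: no — s has no R-successor.
Transitive: yes — every two-step R-path is closed by a direct edge.
Euclidean: no — u R s and u R w, but not s R w.
Only transitive holds.

transitive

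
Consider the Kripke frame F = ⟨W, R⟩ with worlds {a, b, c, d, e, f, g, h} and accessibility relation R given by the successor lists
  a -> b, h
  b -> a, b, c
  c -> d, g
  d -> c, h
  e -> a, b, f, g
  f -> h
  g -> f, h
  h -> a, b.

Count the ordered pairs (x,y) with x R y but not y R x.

Enumerating: (b,c), (c,g), (d,h), (e,a), (e,b), (e,f), (e,g), (f,h), (g,f), (g,h), (h,b).

11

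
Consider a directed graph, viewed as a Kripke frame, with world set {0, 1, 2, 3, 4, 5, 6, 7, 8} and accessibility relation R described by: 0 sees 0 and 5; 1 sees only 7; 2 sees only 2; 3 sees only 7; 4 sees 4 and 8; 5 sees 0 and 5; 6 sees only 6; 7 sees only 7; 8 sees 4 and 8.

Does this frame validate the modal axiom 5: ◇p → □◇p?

By correspondence theory, 5 is valid on a frame iff R is Euclidean.
Euclidean: yes — any two successors of a common world are R-related.

Yes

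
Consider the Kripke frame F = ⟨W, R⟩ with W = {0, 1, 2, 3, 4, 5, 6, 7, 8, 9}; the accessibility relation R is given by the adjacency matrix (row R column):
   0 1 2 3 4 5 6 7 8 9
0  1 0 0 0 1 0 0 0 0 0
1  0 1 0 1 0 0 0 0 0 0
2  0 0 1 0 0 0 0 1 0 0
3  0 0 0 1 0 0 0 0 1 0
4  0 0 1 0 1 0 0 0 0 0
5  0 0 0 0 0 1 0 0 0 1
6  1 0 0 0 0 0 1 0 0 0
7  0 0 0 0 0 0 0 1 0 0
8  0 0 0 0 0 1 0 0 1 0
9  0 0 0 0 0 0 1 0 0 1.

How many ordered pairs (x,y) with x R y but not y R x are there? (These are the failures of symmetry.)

9

Enumerating: (0,4), (1,3), (2,7), (3,8), (4,2), (5,9), (6,0), (8,5), (9,6).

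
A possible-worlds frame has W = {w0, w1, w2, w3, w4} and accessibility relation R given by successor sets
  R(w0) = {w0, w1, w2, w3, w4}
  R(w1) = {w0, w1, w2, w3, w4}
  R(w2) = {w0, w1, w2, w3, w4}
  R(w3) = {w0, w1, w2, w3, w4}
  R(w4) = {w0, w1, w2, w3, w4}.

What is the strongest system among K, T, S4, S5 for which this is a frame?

S5

Reflexive (axiom T): yes — every world is R-related to itself.
Transitive (axiom 4): yes — every two-step R-path is closed by a direct edge.
Euclidean (axiom 5): yes — any two successors of a common world are R-related.
So F validates K, T, S4, S5. The strongest is S5.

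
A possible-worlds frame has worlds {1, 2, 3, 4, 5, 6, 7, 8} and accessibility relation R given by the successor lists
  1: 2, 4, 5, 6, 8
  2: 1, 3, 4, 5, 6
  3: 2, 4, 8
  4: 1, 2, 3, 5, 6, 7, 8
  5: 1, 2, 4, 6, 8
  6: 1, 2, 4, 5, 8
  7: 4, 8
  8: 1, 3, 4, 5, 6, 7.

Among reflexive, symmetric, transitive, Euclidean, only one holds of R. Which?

Reflexive: no — 1 is not related to itself.
Symmetric: yes — every pair in R has its reverse in R.
Transitive: no — 1 R 2 and 2 R 3, but not 1 R 3.
Euclidean: no — 1 R 2 and 1 R 8, but not 2 R 8.
Only symmetric holds.

symmetric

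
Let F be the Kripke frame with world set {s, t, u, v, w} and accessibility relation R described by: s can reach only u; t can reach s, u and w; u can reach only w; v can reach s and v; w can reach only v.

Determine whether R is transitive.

No

Transitive: no — s R u and u R w, but not s R w.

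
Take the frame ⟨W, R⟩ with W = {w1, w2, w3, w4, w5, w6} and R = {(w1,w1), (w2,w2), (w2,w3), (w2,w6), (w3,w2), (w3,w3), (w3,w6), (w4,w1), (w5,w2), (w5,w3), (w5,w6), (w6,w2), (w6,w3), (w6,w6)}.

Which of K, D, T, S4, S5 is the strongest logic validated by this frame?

D

Serial (axiom D): yes — every world has a successor (e.g. w1 R w1).
Reflexive (axiom T): no — w4 is not related to itself.
Transitive (axiom 4): yes — every two-step R-path is closed by a direct edge.
Euclidean (axiom 5): yes — any two successors of a common world are R-related.
So F validates K, D; T would additionally require R to be reflexive. The strongest is D.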